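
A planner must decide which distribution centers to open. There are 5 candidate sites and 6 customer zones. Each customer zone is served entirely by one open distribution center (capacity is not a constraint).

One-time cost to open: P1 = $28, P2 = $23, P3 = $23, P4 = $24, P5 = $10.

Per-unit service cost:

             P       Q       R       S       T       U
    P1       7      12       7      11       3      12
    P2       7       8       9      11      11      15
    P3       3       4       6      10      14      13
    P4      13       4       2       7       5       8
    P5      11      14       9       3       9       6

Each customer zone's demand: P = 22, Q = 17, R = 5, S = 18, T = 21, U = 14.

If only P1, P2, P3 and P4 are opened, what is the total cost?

Total cost: 543

Each customer zone is assigned to its cheapest site among the open ones.
{P1, P2, P3, P4}: P→P3 3·22=66, Q→P3 4·17=68, R→P4 2·5=10, S→P4 7·18=126, T→P1 3·21=63, U→P4 8·14=112. Service 445; fixed 98; total 543.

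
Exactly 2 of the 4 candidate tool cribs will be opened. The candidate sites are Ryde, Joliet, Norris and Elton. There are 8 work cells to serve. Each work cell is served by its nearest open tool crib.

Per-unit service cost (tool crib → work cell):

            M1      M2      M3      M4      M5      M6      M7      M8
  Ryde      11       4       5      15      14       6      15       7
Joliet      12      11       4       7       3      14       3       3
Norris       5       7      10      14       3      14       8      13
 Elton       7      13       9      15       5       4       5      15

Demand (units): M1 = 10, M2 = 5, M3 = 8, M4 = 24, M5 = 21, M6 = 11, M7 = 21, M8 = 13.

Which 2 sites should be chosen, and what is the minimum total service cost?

With exactly 2 open, each work cell uses its cheapest among the chosen.
{Joliet, Elton}: M1→Elton 7·10=70, M2→Joliet 11·5=55, M3→Joliet 4·8=32, M4→Joliet 7·24=168, M5→Joliet 3·21=63, M6→Elton 4·11=44, M7→Joliet 3·21=63, M8→Joliet 3·13=39. Service cost 534.
{Ryde, Joliet}: service cost 561
{Joliet, Norris}: service cost 604
Among all 6 size-2 choices, {Joliet, Elton} is lowest.

Choose Joliet and Elton; total service cost 534.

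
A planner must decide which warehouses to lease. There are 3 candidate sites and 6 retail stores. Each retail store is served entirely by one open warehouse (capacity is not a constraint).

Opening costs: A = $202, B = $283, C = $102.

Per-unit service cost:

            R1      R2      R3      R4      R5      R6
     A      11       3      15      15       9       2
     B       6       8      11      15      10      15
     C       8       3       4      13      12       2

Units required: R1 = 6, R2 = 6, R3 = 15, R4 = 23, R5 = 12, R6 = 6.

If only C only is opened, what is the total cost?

Total cost: 683

Each retail store is assigned to its cheapest site among the open ones.
{C}: R1→C 8·6=48, R2→C 3·6=18, R3→C 4·15=60, R4→C 13·23=299, R5→C 12·12=144, R6→C 2·6=12. Service 581; fixed 102; total 683.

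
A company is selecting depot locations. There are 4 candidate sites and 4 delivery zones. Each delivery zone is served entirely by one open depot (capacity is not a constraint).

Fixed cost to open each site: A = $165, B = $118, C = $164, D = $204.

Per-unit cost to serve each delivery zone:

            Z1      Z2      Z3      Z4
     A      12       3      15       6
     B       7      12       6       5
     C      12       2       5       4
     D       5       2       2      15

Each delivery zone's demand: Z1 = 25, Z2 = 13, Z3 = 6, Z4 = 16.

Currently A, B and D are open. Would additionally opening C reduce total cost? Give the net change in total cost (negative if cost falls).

No — net change +148 (cost rises by 148).

Current service cost with {A, B, D}: 243.
Adding C: each delivery zone re-picks its cheapest; new service cost 227, saving 16.
Extra fixed cost: 164. Net change = 164 − 16 = 148.
(Totals: 730 → 878.)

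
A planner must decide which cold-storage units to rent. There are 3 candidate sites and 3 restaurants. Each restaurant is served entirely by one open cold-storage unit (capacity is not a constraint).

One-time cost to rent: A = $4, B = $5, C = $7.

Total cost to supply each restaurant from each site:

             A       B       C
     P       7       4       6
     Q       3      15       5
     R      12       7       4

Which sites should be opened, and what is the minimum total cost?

Open C only; minimum total cost 22.

For any fixed open set, each restaurant goes to its cheapest open site; total = fixed + service.
{C}: P→C 6, Q→C 5, R→C 4. Service 15; fixed 7; total 22.
{A, B}: service 14 + fixed 9 = 23
{A, C}: service 13 + fixed 11 = 24
{A, B, C}: P→B 4, Q→A 3, R→C 4. Service 11; fixed 16; total 27.
(All 7 nonempty subsets were checked; C only is lowest.)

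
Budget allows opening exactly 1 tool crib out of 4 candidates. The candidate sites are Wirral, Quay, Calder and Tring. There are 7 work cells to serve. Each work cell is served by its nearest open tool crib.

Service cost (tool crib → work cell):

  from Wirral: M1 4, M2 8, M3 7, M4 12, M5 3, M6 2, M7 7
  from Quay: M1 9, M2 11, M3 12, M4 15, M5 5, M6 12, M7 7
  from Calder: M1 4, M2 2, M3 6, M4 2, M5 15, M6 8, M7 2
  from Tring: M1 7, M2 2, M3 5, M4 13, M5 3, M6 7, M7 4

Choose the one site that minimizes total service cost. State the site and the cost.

With exactly 1 open, each work cell uses its cheapest among the chosen.
{Calder}: M1→Calder 4, M2→Calder 2, M3→Calder 6, M4→Calder 2, M5→Calder 15, M6→Calder 8, M7→Calder 2. Service cost 39.
{Tring}: service cost 41
{Wirral}: service cost 43
Among all 4 size-1 choices, {Calder} is lowest.

Choose Calder only; total service cost 39.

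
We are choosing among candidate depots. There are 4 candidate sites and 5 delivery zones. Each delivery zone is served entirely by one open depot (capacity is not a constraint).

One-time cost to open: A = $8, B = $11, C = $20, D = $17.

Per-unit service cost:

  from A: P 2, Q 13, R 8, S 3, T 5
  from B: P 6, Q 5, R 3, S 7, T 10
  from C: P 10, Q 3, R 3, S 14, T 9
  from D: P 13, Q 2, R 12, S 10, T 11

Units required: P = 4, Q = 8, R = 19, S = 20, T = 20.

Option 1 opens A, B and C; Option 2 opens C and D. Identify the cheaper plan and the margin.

Option 1: {A, B, C}: P→A 2·4=8, Q→C 3·8=24, R→B 3·19=57, S→A 3·20=60, T→A 5·20=100. Service 249; fixed 39; total 288.
Option 2: {C, D}: P→C 10·4=40, Q→D 2·8=16, R→C 3·19=57, S→D 10·20=200, T→C 9·20=180. Service 493; fixed 37; total 530.
Difference: |288 − 530| = 242.

Option 1 is cheaper by 242.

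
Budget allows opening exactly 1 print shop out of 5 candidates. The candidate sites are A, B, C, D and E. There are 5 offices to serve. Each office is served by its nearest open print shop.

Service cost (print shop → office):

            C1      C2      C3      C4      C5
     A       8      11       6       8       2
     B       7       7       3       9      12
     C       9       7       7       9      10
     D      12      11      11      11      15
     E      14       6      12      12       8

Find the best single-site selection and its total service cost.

With exactly 1 open, each office uses its cheapest among the chosen.
{A}: C1→A 8, C2→A 11, C3→A 6, C4→A 8, C5→A 2. Service cost 35.
{B}: service cost 38
{C}: service cost 42
Among all 5 size-1 choices, {A} is lowest.

Choose A only; total service cost 35.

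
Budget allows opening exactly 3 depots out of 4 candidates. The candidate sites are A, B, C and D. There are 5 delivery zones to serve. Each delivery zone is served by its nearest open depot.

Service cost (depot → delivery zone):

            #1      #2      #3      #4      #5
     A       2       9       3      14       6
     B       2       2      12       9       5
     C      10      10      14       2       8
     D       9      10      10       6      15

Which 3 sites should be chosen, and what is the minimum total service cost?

With exactly 3 open, each delivery zone uses its cheapest among the chosen.
{A, B, C}: #1→A 2, #2→B 2, #3→A 3, #4→C 2, #5→B 5. Service cost 14.
{A, B, D}: service cost 18
{B, C, D}: service cost 21
Among all 4 size-3 choices, {A, B, C} is lowest.

Choose A, B and C; total service cost 14.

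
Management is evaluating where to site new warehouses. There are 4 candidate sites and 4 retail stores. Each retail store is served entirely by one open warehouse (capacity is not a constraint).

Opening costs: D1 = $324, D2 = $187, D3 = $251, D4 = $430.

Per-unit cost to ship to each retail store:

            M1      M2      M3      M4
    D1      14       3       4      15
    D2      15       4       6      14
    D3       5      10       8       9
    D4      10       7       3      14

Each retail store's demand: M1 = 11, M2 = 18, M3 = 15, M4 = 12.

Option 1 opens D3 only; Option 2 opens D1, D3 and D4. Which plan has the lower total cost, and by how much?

Option 1: {D3}: M1→D3 5·11=55, M2→D3 10·18=180, M3→D3 8·15=120, M4→D3 9·12=108. Service 463; fixed 251; total 714.
Option 2: {D1, D3, D4}: M1→D3 5·11=55, M2→D1 3·18=54, M3→D4 3·15=45, M4→D3 9·12=108. Service 262; fixed 1005; total 1267.
Difference: |714 − 1267| = 553.

Option 1 is cheaper by 553.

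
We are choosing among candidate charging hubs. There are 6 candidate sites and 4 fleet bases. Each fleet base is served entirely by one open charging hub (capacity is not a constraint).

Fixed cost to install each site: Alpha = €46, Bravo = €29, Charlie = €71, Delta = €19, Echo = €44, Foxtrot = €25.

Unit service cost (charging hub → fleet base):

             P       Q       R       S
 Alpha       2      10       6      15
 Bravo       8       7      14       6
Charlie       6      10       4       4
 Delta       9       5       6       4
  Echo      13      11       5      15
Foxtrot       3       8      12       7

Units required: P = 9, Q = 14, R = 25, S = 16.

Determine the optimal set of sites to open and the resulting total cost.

Open Delta and Foxtrot; minimum total cost 355.

For any fixed open set, each fleet base goes to its cheapest open site; total = fixed + service.
{Delta, Foxtrot}: P→Foxtrot 3·9=27, Q→Delta 5·14=70, R→Delta 6·25=150, S→Delta 4·16=64. Service 311; fixed 44; total 355.
{Alpha, Delta}: service 302 + fixed 65 = 367
{Delta, Echo, Foxtrot}: service 286 + fixed 88 = 374
{Alpha, Bravo, Charlie, Delta, Echo, Foxtrot}: service 252 + fixed 234 = 486
No other subset beats 355.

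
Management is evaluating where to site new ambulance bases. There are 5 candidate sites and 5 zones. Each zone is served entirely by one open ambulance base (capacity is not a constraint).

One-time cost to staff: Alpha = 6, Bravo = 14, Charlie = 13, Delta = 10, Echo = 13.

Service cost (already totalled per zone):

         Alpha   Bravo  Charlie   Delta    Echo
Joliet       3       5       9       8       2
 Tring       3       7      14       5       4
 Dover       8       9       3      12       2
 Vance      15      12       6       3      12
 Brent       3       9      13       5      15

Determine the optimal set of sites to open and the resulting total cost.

Open Alpha and Delta; minimum total cost 36.

For any fixed open set, each zone goes to its cheapest open site; total = fixed + service.
{Alpha, Delta}: Joliet→Alpha 3, Tring→Alpha 3, Dover→Alpha 8, Vance→Delta 3, Brent→Alpha 3. Service 20; fixed 16; total 36.
{Alpha, Charlie}: service 18 + fixed 19 = 37
{Alpha}: service 32 + fixed 6 = 38
{Alpha, Bravo, Charlie, Delta, Echo}: service 13 + fixed 56 = 69
No other subset beats 36.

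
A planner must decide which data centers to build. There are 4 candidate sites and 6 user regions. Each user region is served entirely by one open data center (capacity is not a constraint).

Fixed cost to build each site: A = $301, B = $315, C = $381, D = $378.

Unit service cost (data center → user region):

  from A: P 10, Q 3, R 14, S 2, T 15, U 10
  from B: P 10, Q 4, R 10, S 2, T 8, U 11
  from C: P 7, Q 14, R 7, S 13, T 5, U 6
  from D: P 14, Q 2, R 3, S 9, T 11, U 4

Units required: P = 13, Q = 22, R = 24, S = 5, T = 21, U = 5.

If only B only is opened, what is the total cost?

Each user region is assigned to its cheapest site among the open ones.
{B}: P→B 10·13=130, Q→B 4·22=88, R→B 10·24=240, S→B 2·5=10, T→B 8·21=168, U→B 11·5=55. Service 691; fixed 315; total 1006.

Total cost: 1006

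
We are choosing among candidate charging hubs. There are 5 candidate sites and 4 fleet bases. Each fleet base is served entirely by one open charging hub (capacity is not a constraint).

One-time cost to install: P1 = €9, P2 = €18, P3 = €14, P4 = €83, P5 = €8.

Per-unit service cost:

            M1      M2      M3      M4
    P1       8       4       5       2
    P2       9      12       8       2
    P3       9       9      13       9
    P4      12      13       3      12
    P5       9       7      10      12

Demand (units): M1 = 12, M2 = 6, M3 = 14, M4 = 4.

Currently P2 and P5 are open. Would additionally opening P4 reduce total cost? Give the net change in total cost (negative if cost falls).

No — net change +13 (cost rises by 13).

Current service cost with {P2, P5}: 270.
Adding P4: each fleet base re-picks its cheapest; new service cost 200, saving 70.
Extra fixed cost: 83. Net change = 83 − 70 = 13.
(Totals: 296 → 309.)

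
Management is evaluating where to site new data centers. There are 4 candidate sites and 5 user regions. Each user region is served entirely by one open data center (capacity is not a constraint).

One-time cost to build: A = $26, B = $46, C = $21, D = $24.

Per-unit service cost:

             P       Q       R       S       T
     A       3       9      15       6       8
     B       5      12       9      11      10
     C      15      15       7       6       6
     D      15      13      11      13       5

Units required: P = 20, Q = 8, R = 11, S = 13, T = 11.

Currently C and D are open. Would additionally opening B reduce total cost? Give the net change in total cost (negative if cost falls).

Current service cost with {C, D}: 614.
Adding B: each user region re-picks its cheapest; new service cost 406, saving 208.
Extra fixed cost: 46. Net change = 46 − 208 = -162.
(Totals: 659 → 497.)

Yes — net change −162 (cost falls by 162).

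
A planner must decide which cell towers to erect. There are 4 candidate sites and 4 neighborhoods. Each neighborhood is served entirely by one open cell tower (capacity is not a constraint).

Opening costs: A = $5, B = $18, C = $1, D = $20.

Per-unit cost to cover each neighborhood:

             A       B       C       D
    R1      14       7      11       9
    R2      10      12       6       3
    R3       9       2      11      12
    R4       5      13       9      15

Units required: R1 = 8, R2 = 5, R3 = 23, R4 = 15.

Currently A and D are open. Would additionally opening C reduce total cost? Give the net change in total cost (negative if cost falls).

No — net change +1 (cost rises by 1).

Current service cost with {A, D}: 369.
Adding C: each neighborhood re-picks its cheapest; new service cost 369, saving 0.
Extra fixed cost: 1. Net change = 1 − 0 = 1.
(Totals: 394 → 395.)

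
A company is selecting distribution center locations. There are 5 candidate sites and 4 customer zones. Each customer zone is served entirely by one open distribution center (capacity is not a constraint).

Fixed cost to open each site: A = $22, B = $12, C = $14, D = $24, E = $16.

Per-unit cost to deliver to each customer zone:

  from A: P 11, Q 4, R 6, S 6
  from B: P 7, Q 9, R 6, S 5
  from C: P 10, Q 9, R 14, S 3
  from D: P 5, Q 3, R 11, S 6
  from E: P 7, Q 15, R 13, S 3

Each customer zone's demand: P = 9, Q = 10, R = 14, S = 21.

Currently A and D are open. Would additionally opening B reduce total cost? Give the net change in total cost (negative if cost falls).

Yes — net change −9 (cost falls by 9).

Current service cost with {A, D}: 285.
Adding B: each customer zone re-picks its cheapest; new service cost 264, saving 21.
Extra fixed cost: 12. Net change = 12 − 21 = -9.
(Totals: 331 → 322.)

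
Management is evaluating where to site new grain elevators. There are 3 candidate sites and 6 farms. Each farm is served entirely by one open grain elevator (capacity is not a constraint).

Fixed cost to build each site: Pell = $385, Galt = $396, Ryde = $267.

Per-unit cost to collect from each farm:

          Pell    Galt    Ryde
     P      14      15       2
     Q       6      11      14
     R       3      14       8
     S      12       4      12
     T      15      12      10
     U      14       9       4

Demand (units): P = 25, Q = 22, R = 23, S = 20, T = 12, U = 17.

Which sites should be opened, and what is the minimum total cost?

Open Ryde only; minimum total cost 1237.

For any fixed open set, each farm goes to its cheapest open site; total = fixed + service.
{Ryde}: P→Ryde 2·25=50, Q→Ryde 14·22=308, R→Ryde 8·23=184, S→Ryde 12·20=240, T→Ryde 10·12=120, U→Ryde 4·17=68. Service 970; fixed 267; total 1237.
{Pell, Ryde}: P→Ryde 2·25=50, Q→Pell 6·22=132, R→Pell 3·23=69, S→Pell 12·20=240, T→Ryde 10·12=120, U→Ryde 4·17=68. Service 679; fixed 652; total 1331.
{Galt, Ryde}: P→Ryde 2·25=50, Q→Galt 11·22=242, R→Ryde 8·23=184, S→Galt 4·20=80, T→Ryde 10·12=120, U→Ryde 4·17=68. Service 744; fixed 663; total 1407.
{Pell, Galt, Ryde}: service 519 + fixed 1048 = 1567
(All 7 nonempty subsets were checked; Ryde only is lowest.)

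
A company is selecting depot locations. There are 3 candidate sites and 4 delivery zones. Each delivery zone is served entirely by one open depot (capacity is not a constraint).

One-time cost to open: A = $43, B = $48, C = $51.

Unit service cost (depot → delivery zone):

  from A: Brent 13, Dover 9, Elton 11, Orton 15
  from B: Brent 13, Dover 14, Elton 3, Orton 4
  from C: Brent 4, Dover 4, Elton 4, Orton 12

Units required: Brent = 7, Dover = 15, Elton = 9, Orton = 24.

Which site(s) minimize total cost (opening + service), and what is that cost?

Open B and C; minimum total cost 310.

For any fixed open set, each delivery zone goes to its cheapest open site; total = fixed + service.
{B, C}: Brent→C 4·7=28, Dover→C 4·15=60, Elton→B 3·9=27, Orton→B 4·24=96. Service 211; fixed 99; total 310.
{A, B, C}: service 211 + fixed 142 = 353
{A, B}: service 349 + fixed 91 = 440
{A}: service 685 + fixed 43 = 728
(All 7 nonempty subsets were checked; B and C is lowest.)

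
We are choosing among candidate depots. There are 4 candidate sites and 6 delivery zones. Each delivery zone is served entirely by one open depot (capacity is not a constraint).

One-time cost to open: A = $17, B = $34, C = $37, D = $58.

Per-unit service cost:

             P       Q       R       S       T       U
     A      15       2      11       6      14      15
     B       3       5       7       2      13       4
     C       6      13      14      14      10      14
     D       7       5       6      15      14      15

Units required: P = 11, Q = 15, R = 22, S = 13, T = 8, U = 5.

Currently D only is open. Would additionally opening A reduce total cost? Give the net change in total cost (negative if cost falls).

Current service cost with {D}: 666.
Adding A: each delivery zone re-picks its cheapest; new service cost 504, saving 162.
Extra fixed cost: 17. Net change = 17 − 162 = -145.
(Totals: 724 → 579.)

Yes — net change −145 (cost falls by 145).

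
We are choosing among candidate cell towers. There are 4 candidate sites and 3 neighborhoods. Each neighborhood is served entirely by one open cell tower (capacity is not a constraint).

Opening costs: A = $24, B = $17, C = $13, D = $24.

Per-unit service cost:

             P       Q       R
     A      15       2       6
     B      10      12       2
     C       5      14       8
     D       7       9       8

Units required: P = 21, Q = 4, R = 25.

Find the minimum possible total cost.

Minimum total cost: 217

For any fixed open set, each neighborhood goes to its cheapest open site; total = fixed + service.
{A, B, C}: P→C 5·21=105, Q→A 2·4=8, R→B 2·25=50. Service 163; fixed 54; total 217.
{B, C}: P→C 5·21=105, Q→B 12·4=48, R→B 2·25=50. Service 203; fixed 30; total 233.
{A, B, C, D}: service 163 + fixed 78 = 241
{C}: service 361 + fixed 13 = 374
No other subset beats 217.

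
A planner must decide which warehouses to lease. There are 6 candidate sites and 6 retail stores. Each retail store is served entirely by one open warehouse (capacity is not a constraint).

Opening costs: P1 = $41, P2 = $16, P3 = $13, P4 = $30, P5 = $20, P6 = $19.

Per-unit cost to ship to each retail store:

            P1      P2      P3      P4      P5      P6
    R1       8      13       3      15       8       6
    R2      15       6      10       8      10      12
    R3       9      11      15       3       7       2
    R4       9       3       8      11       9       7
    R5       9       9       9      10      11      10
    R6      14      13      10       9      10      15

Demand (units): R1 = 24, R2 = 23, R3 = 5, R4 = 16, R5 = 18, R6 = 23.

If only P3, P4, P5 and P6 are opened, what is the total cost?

Each retail store is assigned to its cheapest site among the open ones.
{P3, P4, P5, P6}: R1→P3 3·24=72, R2→P4 8·23=184, R3→P6 2·5=10, R4→P6 7·16=112, R5→P3 9·18=162, R6→P4 9·23=207. Service 747; fixed 82; total 829.

Total cost: 829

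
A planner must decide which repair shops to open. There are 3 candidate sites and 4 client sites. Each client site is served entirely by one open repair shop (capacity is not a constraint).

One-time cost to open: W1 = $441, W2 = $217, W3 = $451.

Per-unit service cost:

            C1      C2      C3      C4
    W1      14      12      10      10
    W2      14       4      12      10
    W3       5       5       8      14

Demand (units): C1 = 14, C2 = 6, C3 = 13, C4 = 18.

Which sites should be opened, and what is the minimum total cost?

For any fixed open set, each client site goes to its cheapest open site; total = fixed + service.
{W2}: C1→W2 14·14=196, C2→W2 4·6=24, C3→W2 12·13=156, C4→W2 10·18=180. Service 556; fixed 217; total 773.
{W3}: service 456 + fixed 451 = 907
{W1}: service 578 + fixed 441 = 1019
{W1, W2, W3}: service 378 + fixed 1109 = 1487
No other subset beats 773.

Open W2 only; minimum total cost 773.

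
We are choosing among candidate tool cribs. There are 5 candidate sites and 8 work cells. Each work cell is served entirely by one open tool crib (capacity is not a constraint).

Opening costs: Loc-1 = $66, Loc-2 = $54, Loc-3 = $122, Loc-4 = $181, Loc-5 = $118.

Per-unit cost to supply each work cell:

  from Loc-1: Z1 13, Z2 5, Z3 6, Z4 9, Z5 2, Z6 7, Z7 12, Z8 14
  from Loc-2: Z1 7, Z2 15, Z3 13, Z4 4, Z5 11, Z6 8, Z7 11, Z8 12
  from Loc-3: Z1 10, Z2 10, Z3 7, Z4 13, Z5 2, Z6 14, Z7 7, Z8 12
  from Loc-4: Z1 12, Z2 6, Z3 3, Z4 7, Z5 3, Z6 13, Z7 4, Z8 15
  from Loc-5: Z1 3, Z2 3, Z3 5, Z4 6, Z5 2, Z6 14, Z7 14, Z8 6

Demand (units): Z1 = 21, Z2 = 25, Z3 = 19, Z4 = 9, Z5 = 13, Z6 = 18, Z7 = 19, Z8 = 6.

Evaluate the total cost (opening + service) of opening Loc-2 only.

Each work cell is assigned to its cheapest site among the open ones.
{Loc-2}: Z1→Loc-2 7·21=147, Z2→Loc-2 15·25=375, Z3→Loc-2 13·19=247, Z4→Loc-2 4·9=36, Z5→Loc-2 11·13=143, Z6→Loc-2 8·18=144, Z7→Loc-2 11·19=209, Z8→Loc-2 12·6=72. Service 1373; fixed 54; total 1427.

Total cost: 1427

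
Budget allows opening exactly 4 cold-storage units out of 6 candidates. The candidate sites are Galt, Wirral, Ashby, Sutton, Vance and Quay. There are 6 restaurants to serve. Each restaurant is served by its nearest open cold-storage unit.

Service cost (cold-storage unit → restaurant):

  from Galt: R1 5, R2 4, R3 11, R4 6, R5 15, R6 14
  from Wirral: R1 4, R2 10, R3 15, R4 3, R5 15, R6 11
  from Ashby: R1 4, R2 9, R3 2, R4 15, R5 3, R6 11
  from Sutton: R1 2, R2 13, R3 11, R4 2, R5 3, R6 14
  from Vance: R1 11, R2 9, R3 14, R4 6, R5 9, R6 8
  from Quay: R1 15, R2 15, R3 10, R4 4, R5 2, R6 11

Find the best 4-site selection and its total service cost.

Choose Galt, Ashby, Sutton and Vance; total service cost 21.

With exactly 4 open, each restaurant uses its cheapest among the chosen.
{Galt, Ashby, Sutton, Vance}: R1→Sutton 2, R2→Galt 4, R3→Ashby 2, R4→Sutton 2, R5→Ashby 3, R6→Vance 8. Service cost 21.
{Galt, Ashby, Sutton, Quay}: service cost 23
{Galt, Wirral, Ashby, Sutton}: service cost 24
Among all 15 size-4 choices, {Galt, Ashby, Sutton, Vance} is lowest.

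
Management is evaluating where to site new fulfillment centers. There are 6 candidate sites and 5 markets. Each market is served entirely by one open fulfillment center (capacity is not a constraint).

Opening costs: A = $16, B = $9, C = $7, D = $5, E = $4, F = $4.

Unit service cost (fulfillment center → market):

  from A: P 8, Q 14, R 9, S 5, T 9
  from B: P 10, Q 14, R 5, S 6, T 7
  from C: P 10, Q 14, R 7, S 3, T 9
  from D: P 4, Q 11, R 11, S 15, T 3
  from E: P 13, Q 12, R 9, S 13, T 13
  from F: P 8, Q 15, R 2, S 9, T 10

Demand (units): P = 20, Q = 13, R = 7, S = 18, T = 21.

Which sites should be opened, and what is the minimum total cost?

For any fixed open set, each market goes to its cheapest open site; total = fixed + service.
{C, D, F}: P→D 4·20=80, Q→D 11·13=143, R→F 2·7=14, S→C 3·18=54, T→D 3·21=63. Service 354; fixed 16; total 370.
{C, D, E, F}: P→D 4·20=80, Q→D 11·13=143, R→F 2·7=14, S→C 3·18=54, T→D 3·21=63. Service 354; fixed 20; total 374.
{B, C, D, F}: P→D 4·20=80, Q→D 11·13=143, R→F 2·7=14, S→C 3·18=54, T→D 3·21=63. Service 354; fixed 25; total 379.
{A, B, C, D, E, F}: P→D 4·20=80, Q→D 11·13=143, R→F 2·7=14, S→C 3·18=54, T→D 3·21=63. Service 354; fixed 45; total 399.
No other subset beats 370.

Open C, D and F; minimum total cost 370.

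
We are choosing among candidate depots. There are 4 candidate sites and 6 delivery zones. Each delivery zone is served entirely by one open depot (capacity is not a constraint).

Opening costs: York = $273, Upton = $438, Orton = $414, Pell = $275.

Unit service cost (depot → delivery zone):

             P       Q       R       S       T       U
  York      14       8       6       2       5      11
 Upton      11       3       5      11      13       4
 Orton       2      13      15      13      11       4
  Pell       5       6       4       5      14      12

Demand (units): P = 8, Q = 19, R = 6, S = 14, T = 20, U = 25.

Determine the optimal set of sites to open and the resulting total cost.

Open York only; minimum total cost 976.

For any fixed open set, each delivery zone goes to its cheapest open site; total = fixed + service.
{York}: P→York 14·8=112, Q→York 8·19=152, R→York 6·6=36, S→York 2·14=28, T→York 5·20=100, U→York 11·25=275. Service 703; fixed 273; total 976.
{Pell}: service 828 + fixed 275 = 1103
{York, Upton}: P→Upton 11·8=88, Q→Upton 3·19=57, R→Upton 5·6=30, S→York 2·14=28, T→York 5·20=100, U→Upton 4·25=100. Service 403; fixed 711; total 1114.
{York, Upton, Orton, Pell}: service 325 + fixed 1400 = 1725
No other subset beats 976.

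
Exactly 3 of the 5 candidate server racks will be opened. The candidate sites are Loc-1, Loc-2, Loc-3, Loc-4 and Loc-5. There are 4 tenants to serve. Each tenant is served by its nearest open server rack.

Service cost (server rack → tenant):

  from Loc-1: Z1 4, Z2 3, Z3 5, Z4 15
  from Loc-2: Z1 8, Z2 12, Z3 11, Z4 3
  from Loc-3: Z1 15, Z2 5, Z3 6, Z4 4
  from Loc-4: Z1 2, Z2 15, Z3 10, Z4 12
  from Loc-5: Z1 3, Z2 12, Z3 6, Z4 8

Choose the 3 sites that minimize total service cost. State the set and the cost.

With exactly 3 open, each tenant uses its cheapest among the chosen.
{Loc-1, Loc-2, Loc-4}: Z1→Loc-4 2, Z2→Loc-1 3, Z3→Loc-1 5, Z4→Loc-2 3. Service cost 13.
{Loc-1, Loc-2, Loc-5}: service cost 14
{Loc-1, Loc-3, Loc-4}: service cost 14
Among all 10 size-3 choices, {Loc-1, Loc-2, Loc-4} is lowest.

Choose Loc-1, Loc-2 and Loc-4; total service cost 13.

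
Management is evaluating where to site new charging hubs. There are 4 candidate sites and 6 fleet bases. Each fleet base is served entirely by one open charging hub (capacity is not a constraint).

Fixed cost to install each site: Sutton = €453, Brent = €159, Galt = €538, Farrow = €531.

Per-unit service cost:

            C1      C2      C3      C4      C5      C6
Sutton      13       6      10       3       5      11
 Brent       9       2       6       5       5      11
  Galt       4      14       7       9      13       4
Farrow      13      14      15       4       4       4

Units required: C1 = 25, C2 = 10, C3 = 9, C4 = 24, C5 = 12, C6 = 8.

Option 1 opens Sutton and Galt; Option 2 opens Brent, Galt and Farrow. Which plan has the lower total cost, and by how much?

Option 1: {Sutton, Galt}: C1→Galt 4·25=100, C2→Sutton 6·10=60, C3→Galt 7·9=63, C4→Sutton 3·24=72, C5→Sutton 5·12=60, C6→Galt 4·8=32. Service 387; fixed 991; total 1378.
Option 2: {Brent, Galt, Farrow}: C1→Galt 4·25=100, C2→Brent 2·10=20, C3→Brent 6·9=54, C4→Farrow 4·24=96, C5→Farrow 4·12=48, C6→Galt 4·8=32. Service 350; fixed 1228; total 1578.
Difference: |1378 − 1578| = 200.

Option 1 is cheaper by 200.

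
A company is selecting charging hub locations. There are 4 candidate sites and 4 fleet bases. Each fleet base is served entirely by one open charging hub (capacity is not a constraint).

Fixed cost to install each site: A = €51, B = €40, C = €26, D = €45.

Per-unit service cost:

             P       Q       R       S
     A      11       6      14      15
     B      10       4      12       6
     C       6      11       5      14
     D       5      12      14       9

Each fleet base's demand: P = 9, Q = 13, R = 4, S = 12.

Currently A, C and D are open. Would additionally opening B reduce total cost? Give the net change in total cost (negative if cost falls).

Yes — net change −22 (cost falls by 22).

Current service cost with {A, C, D}: 251.
Adding B: each fleet base re-picks its cheapest; new service cost 189, saving 62.
Extra fixed cost: 40. Net change = 40 − 62 = -22.
(Totals: 373 → 351.)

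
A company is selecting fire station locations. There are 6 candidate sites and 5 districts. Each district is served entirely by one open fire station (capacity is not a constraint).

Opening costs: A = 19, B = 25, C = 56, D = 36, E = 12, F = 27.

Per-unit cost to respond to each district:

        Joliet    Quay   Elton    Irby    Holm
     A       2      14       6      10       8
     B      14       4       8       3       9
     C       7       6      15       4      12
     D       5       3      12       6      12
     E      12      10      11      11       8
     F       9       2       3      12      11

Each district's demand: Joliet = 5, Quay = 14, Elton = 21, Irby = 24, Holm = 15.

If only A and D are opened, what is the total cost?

Each district is assigned to its cheapest site among the open ones.
{A, D}: Joliet→A 2·5=10, Quay→D 3·14=42, Elton→A 6·21=126, Irby→D 6·24=144, Holm→A 8·15=120. Service 442; fixed 55; total 497.

Total cost: 497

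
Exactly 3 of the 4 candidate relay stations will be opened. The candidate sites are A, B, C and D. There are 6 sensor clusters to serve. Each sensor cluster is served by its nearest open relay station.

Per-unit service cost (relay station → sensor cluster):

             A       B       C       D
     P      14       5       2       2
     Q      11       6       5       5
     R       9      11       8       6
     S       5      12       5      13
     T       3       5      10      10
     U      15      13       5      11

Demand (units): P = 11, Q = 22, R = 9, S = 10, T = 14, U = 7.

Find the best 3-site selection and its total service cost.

Choose A, C and D; total service cost 313.

With exactly 3 open, each sensor cluster uses its cheapest among the chosen.
{A, C, D}: P→C 2·11=22, Q→C 5·22=110, R→D 6·9=54, S→A 5·10=50, T→A 3·14=42, U→C 5·7=35. Service cost 313.
{A, B, C}: service cost 331
{B, C, D}: service cost 341
Among all 4 size-3 choices, {A, C, D} is lowest.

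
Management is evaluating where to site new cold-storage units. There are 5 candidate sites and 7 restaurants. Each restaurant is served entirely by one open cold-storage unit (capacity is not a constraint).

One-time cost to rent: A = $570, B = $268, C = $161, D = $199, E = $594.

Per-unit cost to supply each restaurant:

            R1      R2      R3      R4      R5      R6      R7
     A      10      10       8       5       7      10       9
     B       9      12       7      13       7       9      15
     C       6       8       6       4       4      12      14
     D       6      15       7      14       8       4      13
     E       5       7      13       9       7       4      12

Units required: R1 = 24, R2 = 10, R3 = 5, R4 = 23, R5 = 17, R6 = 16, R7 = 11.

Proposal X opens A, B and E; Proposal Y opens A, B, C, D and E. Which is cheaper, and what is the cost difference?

Proposal X is cheaper by 281.

Proposal X: {A, B, E}: R1→E 5·24=120, R2→E 7·10=70, R3→B 7·5=35, R4→A 5·23=115, R5→A 7·17=119, R6→E 4·16=64, R7→A 9·11=99. Service 622; fixed 1432; total 2054.
Proposal Y: {A, B, C, D, E}: R1→E 5·24=120, R2→E 7·10=70, R3→C 6·5=30, R4→C 4·23=92, R5→C 4·17=68, R6→D 4·16=64, R7→A 9·11=99. Service 543; fixed 1792; total 2335.
Difference: |2054 − 2335| = 281.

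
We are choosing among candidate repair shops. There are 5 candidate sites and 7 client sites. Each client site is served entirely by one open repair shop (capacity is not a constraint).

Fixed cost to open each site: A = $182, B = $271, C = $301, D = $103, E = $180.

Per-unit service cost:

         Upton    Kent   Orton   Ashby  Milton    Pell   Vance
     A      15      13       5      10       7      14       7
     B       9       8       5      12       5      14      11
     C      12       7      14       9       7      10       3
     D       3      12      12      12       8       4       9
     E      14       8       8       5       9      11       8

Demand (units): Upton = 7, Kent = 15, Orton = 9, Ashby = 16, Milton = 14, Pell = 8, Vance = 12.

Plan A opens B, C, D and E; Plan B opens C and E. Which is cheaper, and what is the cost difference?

Plan B is cheaper by 208.

Plan A: {B, C, D, E}: Upton→D 3·7=21, Kent→C 7·15=105, Orton→B 5·9=45, Ashby→E 5·16=80, Milton→B 5·14=70, Pell→D 4·8=32, Vance→C 3·12=36. Service 389; fixed 855; total 1244.
Plan B: {C, E}: Upton→C 12·7=84, Kent→C 7·15=105, Orton→E 8·9=72, Ashby→E 5·16=80, Milton→C 7·14=98, Pell→C 10·8=80, Vance→C 3·12=36. Service 555; fixed 481; total 1036.
Difference: |1244 − 1036| = 208.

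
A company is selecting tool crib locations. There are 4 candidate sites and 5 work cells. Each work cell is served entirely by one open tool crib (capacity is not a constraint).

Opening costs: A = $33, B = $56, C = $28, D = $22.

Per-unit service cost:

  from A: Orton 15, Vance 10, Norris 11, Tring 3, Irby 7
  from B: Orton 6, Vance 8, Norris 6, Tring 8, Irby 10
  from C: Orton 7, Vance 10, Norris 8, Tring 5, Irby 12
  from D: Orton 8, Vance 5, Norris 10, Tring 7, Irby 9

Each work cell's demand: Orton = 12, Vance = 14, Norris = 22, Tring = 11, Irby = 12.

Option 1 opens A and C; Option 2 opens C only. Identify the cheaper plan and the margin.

Option 1: {A, C}: Orton→C 7·12=84, Vance→A 10·14=140, Norris→C 8·22=176, Tring→A 3·11=33, Irby→A 7·12=84. Service 517; fixed 61; total 578.
Option 2: {C}: Orton→C 7·12=84, Vance→C 10·14=140, Norris→C 8·22=176, Tring→C 5·11=55, Irby→C 12·12=144. Service 599; fixed 28; total 627.
Difference: |578 − 627| = 49.

Option 1 is cheaper by 49.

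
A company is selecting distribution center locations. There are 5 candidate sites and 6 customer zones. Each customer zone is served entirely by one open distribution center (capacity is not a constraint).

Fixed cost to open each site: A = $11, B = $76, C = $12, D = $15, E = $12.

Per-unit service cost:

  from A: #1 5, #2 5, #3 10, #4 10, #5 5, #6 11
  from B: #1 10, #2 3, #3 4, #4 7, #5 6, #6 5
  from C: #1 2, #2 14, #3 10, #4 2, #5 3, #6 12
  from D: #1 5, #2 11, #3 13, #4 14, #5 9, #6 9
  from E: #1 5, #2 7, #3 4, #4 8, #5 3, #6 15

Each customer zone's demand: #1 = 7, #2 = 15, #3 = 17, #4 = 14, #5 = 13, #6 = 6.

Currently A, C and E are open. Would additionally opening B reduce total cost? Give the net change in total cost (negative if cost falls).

No — net change +10 (cost rises by 10).

Current service cost with {A, C, E}: 290.
Adding B: each customer zone re-picks its cheapest; new service cost 224, saving 66.
Extra fixed cost: 76. Net change = 76 − 66 = 10.
(Totals: 325 → 335.)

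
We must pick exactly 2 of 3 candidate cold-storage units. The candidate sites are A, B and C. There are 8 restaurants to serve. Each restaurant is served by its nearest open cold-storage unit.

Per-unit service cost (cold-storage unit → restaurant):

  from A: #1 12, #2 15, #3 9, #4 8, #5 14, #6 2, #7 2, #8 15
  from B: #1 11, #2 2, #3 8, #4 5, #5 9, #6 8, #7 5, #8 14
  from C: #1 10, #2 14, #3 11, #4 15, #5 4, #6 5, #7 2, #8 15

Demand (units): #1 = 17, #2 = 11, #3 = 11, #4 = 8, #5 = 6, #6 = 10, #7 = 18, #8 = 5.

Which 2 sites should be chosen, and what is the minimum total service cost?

With exactly 2 open, each restaurant uses its cheapest among the chosen.
{B, C}: #1→C 10·17=170, #2→B 2·11=22, #3→B 8·11=88, #4→B 5·8=40, #5→C 4·6=24, #6→C 5·10=50, #7→C 2·18=36, #8→B 14·5=70. Service cost 500.
{A, B}: service cost 517
{A, C}: service cost 642
Among all 3 size-2 choices, {B, C} is lowest.

Choose B and C; total service cost 500.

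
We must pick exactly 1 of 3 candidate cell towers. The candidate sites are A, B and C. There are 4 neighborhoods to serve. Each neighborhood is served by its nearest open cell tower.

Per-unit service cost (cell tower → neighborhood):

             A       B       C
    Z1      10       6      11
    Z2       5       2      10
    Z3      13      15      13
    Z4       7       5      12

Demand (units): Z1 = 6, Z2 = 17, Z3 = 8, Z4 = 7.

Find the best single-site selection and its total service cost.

Choose B only; total service cost 225.

With exactly 1 open, each neighborhood uses its cheapest among the chosen.
{B}: Z1→B 6·6=36, Z2→B 2·17=34, Z3→B 15·8=120, Z4→B 5·7=35. Service cost 225.
{A}: service cost 298
{C}: service cost 424
Among all 3 size-1 choices, {B} is lowest.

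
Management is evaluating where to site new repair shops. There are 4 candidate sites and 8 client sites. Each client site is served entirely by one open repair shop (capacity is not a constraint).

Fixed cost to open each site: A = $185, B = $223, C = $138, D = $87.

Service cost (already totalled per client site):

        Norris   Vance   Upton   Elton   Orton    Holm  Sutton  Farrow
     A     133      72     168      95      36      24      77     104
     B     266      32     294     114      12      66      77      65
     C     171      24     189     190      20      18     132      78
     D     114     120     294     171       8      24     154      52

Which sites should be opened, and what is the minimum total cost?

For any fixed open set, each client site goes to its cheapest open site; total = fixed + service.
{A, D}: Norris→D 114, Vance→A 72, Upton→A 168, Elton→A 95, Orton→D 8, Holm→A 24, Sutton→A 77, Farrow→D 52. Service 610; fixed 272; total 882.
{A}: service 709 + fixed 185 = 894
{C, D}: service 708 + fixed 225 = 933
{A, B, C, D}: Norris→D 114, Vance→C 24, Upton→A 168, Elton→A 95, Orton→D 8, Holm→C 18, Sutton→A 77, Farrow→D 52. Service 556; fixed 633; total 1189.
No other subset beats 882.

Open A and D; minimum total cost 882.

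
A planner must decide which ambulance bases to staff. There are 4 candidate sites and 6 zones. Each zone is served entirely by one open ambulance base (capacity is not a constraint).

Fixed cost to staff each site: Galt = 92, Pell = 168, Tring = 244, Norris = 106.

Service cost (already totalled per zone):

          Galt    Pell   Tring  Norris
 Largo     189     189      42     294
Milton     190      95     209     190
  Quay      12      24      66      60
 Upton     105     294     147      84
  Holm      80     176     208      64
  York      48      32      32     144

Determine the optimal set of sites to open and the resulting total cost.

Open Galt only; minimum total cost 716.

For any fixed open set, each zone goes to its cheapest open site; total = fixed + service.
{Galt}: Largo→Galt 189, Milton→Galt 190, Quay→Galt 12, Upton→Galt 105, Holm→Galt 80, York→Galt 48. Service 624; fixed 92; total 716.
{Pell, Norris}: Largo→Pell 189, Milton→Pell 95, Quay→Pell 24, Upton→Norris 84, Holm→Norris 64, York→Pell 32. Service 488; fixed 274; total 762.
{Galt, Pell}: service 513 + fixed 260 = 773
{Galt, Pell, Tring, Norris}: Largo→Tring 42, Milton→Pell 95, Quay→Galt 12, Upton→Norris 84, Holm→Norris 64, York→Pell 32. Service 329; fixed 610; total 939.
No other subset beats 716.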